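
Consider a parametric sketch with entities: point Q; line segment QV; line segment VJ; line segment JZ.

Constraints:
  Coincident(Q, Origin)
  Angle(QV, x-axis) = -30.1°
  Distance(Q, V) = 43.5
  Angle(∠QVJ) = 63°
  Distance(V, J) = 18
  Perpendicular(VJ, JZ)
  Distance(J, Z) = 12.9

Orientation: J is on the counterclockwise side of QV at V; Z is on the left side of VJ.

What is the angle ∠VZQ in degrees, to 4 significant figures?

129.5°

∠QVJ = 63.0°, so VJ runs at -30.1° + (180° − 63.0°) = 86.90° from the x-axis; with |VJ| = 18.0, J = V + 18.0·(cos 86.90°, sin 86.90°) = (38.61, -3.842). The perpendicularity gives JZ at right angles to VJ; with |JZ| = 12.9 on the left of VJ, Z = J + 12.9·(-0.9985, 0.05408) = (25.73, -3.144). Then cos ∠VZQ = ZV·ZQ / (|ZV||ZQ|), giving 129.5°.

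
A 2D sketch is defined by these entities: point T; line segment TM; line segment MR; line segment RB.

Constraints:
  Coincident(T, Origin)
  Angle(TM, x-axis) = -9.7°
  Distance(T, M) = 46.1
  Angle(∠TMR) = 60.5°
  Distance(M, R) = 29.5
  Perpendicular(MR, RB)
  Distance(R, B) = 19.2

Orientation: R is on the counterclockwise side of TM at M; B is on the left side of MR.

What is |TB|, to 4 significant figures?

22.00

∠TMR = 60.5°, so MR runs at -9.7° + (180° − 60.5°) = 109.8° from the x-axis; with |MR| = 29.5, R = M + 29.5·(cos 109.8°, sin 109.8°) = (35.45, 19.99). The perpendicularity gives RB at right angles to MR; with |RB| = 19.2 on the left of MR, B = R + 19.2·(-0.9409, -0.3387) = (17.38, 13.48). Then |TB| = |B − T| = 22.00.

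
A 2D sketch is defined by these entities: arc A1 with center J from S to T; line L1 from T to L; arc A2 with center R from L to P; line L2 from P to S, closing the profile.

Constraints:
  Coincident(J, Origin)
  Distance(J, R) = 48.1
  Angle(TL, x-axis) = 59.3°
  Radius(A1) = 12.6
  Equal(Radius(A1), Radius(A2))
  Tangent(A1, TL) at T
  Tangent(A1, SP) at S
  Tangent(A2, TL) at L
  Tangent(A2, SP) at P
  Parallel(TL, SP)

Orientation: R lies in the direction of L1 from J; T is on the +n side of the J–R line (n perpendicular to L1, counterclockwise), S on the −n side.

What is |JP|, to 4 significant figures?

49.72

Tangency of A1 to both parallel lines with radius 12.6 puts T and S at J ± 12.6·n: T = (-10.83, 6.433), S = (10.83, -6.433). Equal radii place L and P the same way about R: L = R + 12.6·n = (13.72, 47.79), P = R − 12.6·n = (35.39, 34.93). Then |JP| = |P − J| = 49.72.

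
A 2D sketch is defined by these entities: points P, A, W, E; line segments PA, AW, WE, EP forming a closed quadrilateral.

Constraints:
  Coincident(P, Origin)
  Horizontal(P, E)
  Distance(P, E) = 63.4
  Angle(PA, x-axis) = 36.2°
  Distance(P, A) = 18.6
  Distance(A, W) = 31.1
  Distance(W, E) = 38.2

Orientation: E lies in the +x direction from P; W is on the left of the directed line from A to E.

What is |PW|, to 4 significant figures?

49.70

Checks: |AW| = 31.10 ✓; |WE| = 38.20 ✓.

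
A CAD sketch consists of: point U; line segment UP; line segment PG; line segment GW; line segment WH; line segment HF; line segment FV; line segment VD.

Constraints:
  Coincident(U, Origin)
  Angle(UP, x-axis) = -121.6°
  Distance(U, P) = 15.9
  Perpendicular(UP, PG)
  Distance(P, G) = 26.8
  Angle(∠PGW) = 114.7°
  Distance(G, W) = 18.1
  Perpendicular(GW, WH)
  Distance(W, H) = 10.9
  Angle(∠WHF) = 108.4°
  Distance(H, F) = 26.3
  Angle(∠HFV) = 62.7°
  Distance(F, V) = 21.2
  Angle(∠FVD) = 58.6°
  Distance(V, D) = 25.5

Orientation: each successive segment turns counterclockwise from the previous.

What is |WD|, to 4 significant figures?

14.92

U is at the origin; UP runs at -121.6° with length 15.9, so P = (-8.331, -13.54). UP is perpendicular to PG, so PG runs at -31.60°; with |PG| = 26.8, G = (14.49, -27.59). ∠PGW = 114.7° gives GW at 33.70° from the x-axis; with |GW| = 18.1, W = (29.55, -17.54). The perpendicularity gives WH at right angles to GW, so WH runs at 123.7°; with |WH| = 10.9, H = (23.51, -8.474). ∠WHF = 108.4° gives HF at -164.7° from the x-axis; with |HF| = 26.3, F = (-1.862, -15.41). ∠HFV = 62.7° gives FV at -47.40° from the x-axis; with |FV| = 21.2, V = (12.49, -31.02). ∠FVD = 58.6° gives VD at 74.00° from the x-axis; with |VD| = 25.5, D = (19.52, -6.507). Then |WD| = |D − W| = 14.92.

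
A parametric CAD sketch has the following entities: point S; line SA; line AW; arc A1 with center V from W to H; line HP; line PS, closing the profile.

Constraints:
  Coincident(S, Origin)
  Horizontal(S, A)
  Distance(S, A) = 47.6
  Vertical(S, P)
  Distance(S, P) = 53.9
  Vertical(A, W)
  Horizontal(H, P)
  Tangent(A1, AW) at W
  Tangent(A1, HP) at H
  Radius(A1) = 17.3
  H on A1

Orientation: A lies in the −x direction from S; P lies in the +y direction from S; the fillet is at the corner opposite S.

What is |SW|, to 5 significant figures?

60.044

S is at the origin; SA is horizontal with |SA| = 47.6 and A on the −x side, so A = (-47.600, 0.0000). SP is vertical with |SP| = 53.9 and P on the +y side, so P = (0.0000, 53.900). The virtual corner opposite S is at (-47.600, 53.900). Tangency of A1 to AW means the radius VW is perpendicular to AW and since A1 is tangent to HP there, VH ⟂ HP, with radius 17.3, so the center V sits 17.3 in from both sides at V = (-30.300, 36.600). That places the tangent points at W = (-47.600, 36.600) on AW and H = (-30.300, 53.900) on HP. Then |SW| = |W − S| = 60.044.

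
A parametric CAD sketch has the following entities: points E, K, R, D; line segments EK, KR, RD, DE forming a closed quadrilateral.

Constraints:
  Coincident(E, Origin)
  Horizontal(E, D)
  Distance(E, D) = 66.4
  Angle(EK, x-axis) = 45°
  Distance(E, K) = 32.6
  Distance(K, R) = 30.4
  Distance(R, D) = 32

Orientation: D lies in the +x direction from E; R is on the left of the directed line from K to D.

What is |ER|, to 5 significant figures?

60.295

Checks: |KR| = 30.40 ✓; |RD| = 32.00 ✓.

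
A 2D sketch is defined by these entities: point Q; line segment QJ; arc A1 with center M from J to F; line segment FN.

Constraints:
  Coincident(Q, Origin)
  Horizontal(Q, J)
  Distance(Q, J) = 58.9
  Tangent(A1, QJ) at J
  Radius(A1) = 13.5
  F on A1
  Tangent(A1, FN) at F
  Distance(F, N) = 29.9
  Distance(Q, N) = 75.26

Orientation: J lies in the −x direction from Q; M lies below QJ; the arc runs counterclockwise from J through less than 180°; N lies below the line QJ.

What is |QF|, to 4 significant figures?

73.74

Checks: |MF| = 13.50 ✓; ∠(MF, FN) = 90.00° ✓; |FN| = 29.90 ✓; |QN| = 75.26 ✓.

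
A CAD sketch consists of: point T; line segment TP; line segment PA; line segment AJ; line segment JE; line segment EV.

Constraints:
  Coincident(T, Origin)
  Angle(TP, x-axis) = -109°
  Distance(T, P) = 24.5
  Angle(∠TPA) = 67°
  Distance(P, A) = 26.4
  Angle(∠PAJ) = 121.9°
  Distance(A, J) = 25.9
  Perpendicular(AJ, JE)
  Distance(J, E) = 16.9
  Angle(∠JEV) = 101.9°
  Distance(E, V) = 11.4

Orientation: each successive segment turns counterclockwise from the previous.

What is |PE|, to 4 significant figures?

40.23

∠PAJ = 121.9° gives AJ at 62.10° from the x-axis; with |AJ| = 25.9, J = (30.48, 1.566). AJ ⟂ JE, so JE runs at 152.1°; with |JE| = 16.9, E = (15.54, 9.474). Then |PE| = |E − P| = 40.23.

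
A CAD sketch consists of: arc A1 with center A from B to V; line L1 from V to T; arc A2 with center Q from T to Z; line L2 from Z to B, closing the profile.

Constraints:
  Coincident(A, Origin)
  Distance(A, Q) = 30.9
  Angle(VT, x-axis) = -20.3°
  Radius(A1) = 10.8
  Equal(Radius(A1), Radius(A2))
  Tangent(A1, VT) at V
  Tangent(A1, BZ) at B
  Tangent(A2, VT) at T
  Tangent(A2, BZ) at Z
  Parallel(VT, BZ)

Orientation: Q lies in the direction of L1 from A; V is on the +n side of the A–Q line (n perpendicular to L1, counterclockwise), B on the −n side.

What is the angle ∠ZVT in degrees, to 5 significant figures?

34.955°

Tangency of A1 to both parallel lines with radius 10.8 puts V and B at A ± 10.8·n: V = (3.7469, 10.129), B = (-3.7469, -10.129). Equal radii place T and Z the same way about Q: T = Q + 10.8·n = (32.728, -0.59111), Z = Q − 10.8·n = (25.234, -20.850). Then cos ∠ZVT = VZ·VT / (|VZ||VT|), giving 34.955°.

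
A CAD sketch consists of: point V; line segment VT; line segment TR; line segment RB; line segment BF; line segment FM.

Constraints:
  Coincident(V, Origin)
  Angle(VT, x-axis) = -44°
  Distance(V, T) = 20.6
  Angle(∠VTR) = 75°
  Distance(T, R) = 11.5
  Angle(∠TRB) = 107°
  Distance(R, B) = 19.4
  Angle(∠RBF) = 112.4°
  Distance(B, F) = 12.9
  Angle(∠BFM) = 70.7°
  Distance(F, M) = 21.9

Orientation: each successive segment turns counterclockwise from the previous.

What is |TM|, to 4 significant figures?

6.183

V is at the origin; VT runs at -44.0° with length 20.6, so T = (14.82, -14.31). ∠VTR = 75.0° gives TR at 61.00° from the x-axis; with |TR| = 11.5, R = (20.39, -4.252). ∠TRB = 107.0° gives RB at 134.0° from the x-axis; with |RB| = 19.4, B = (6.917, 9.703). ∠RBF = 112.4° gives BF at -158.4° from the x-axis; with |BF| = 12.9, F = (-5.077, 4.955). ∠BFM = 70.7° gives FM at -49.10° from the x-axis; with |FM| = 21.9, M = (9.262, -11.60). Then |TM| = |M − T| = 6.183.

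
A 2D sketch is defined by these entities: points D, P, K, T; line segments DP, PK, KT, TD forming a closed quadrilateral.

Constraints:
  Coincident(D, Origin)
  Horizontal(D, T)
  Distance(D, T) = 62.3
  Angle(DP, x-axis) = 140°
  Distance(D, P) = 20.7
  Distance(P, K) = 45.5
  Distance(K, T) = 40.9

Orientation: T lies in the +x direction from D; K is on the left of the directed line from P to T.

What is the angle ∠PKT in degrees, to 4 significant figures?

133.1°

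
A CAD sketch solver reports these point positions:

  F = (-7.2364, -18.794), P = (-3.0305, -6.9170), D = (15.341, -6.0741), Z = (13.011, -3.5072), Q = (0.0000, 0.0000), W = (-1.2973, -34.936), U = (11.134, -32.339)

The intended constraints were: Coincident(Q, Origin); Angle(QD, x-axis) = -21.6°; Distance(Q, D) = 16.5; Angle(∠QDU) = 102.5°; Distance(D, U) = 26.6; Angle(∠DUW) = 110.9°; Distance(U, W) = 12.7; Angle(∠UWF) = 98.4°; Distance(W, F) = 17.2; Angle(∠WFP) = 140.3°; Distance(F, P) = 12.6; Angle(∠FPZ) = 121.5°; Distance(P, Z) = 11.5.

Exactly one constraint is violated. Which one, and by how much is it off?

Distance(P, Z) = 11.5 — off by 4.90.

Q = (0.00, 0.00) ✓; QD at -21.60° ✓; |QD| = 16.50 ✓; ∠QDU = 102.5° ✓; |DU| = 26.60 ✓; ∠DUW = 110.9° ✓; |UW| = 12.70 ✓; ∠UWF = 98.40° ✓; |WF| = 17.20 ✓; ∠WFP = 140.3° ✓; |FP| = 12.60 ✓; ∠FPZ = 121.5° ✓; |PZ| = 16.40 ✗.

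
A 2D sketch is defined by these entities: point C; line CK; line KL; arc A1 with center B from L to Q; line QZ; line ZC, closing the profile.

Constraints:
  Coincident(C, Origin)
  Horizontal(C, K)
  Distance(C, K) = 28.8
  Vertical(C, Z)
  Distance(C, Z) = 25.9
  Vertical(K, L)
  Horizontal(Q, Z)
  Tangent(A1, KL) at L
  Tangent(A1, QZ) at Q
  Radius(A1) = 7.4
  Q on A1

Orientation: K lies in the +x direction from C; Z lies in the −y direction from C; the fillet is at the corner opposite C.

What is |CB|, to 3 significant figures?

28.3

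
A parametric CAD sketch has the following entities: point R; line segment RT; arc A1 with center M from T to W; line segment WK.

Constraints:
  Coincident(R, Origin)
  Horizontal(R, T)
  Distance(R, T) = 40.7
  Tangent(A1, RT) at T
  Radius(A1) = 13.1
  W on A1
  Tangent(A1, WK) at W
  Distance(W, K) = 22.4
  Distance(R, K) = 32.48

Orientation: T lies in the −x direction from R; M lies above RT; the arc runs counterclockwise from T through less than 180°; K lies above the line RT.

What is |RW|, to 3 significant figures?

30.0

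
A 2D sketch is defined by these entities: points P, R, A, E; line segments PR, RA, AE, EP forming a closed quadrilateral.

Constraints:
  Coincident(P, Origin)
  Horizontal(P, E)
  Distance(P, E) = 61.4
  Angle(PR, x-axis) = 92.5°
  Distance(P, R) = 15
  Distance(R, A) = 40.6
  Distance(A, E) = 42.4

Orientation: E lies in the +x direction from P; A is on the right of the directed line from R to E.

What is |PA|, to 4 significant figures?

29.22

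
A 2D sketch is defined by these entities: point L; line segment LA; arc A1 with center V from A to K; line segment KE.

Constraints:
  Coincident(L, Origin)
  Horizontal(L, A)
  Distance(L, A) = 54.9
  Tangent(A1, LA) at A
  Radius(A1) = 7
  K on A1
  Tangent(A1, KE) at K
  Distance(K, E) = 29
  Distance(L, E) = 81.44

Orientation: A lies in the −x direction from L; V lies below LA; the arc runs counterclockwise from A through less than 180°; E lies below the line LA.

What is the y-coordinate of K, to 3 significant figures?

-3.15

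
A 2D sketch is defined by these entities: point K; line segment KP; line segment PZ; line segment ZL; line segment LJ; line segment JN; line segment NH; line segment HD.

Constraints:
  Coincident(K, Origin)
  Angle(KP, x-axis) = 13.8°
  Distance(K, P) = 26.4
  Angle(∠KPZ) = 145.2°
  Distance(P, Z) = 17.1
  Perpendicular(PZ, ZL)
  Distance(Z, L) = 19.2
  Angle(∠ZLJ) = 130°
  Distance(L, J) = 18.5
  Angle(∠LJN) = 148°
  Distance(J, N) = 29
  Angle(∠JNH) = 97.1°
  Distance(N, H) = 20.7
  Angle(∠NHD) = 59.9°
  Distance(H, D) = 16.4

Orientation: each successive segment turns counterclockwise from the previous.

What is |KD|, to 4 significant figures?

7.670

∠JNH = 97.1° gives NH at -56.50° from the x-axis; with |NH| = 20.7, H = (-6.342, -7.079). ∠NHD = 59.9° gives HD at 63.60° from the x-axis; with |HD| = 16.4, D = (0.9505, 7.611). Then |KD| = |D − K| = 7.670.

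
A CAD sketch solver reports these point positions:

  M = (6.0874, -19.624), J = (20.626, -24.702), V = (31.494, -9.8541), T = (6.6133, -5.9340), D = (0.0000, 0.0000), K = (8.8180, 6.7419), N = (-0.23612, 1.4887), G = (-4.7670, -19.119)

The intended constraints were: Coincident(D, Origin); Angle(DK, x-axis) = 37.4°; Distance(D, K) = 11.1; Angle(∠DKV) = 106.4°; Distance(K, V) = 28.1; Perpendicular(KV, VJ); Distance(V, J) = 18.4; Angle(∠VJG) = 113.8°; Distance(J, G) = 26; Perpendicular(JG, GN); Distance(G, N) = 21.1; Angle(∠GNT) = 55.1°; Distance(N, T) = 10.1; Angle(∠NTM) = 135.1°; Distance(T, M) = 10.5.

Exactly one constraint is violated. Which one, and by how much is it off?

Distance(T, M) = 10.5 — off by 3.20.

D = (0.00, 0.00) ✓; DK at 37.40° ✓; |DK| = 11.10 ✓; ∠DKV = 106.4° ✓; |KV| = 28.10 ✓; ∠(KV, VJ) = 90.00° ✓; |VJ| = 18.40 ✓; ∠VJG = 113.8° ✓; |JG| = 26.00 ✓; ∠(JG, GN) = 90.00° ✓; |GN| = 21.10 ✓; ∠GNT = 55.10° ✓; |NT| = 10.10 ✓; ∠NTM = 135.1° ✓; |TM| = 13.70 ✗.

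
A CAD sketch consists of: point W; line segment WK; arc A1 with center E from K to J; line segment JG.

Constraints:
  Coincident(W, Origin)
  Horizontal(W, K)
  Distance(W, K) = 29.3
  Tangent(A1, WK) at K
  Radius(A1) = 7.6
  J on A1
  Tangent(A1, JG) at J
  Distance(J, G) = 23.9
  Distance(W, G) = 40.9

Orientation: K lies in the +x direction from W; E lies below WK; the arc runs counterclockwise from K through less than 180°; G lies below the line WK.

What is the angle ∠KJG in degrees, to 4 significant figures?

131.0°

W is at the origin; WK is horizontal with |WK| = 29.3 and K on the +x side, so K = (29.30, 0.000). A1 meets WK tangentially, so EK is at right angles to WK, so E = K + (0, -7.6) = (29.30, -7.600). Since EJ ⟂ JG (tangency), |EG| = √(7.6² + 23.9²) = 25.08 regardless of where J sits on A1. So G lies on both circle(W, 40.9) and circle(E, 25.08); the below-WK intersection is G = (25.07, -32.32). J is the foot of the tangent from G: J = (21.77, -8.647).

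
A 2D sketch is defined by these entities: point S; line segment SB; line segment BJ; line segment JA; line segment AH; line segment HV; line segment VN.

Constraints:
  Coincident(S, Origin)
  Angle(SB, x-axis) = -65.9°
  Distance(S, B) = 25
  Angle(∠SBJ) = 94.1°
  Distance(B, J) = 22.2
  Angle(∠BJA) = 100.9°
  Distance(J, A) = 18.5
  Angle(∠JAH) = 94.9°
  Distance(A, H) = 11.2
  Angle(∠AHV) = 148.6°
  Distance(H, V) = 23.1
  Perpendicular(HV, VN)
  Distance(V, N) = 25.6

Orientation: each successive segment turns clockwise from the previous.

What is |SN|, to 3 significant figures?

34.6

S is at the origin; SB runs at -65.9° with length 25.0, so B = (10.2, -22.8). ∠SBJ = 94.1° gives BJ at -152° from the x-axis; with |BJ| = 22.2, J = (-9.36, -33.3). ∠BJA = 100.9° gives JA at 129° from the x-axis; with |JA| = 18.5, A = (-21.0, -19.0). ∠JAH = 94.9° gives AH at 44.0° from the x-axis; with |AH| = 11.2, H = (-13.0, -11.2). ∠AHV = 148.6° gives HV at 12.6° from the x-axis; with |HV| = 23.1, V = (9.58, -6.14). HV ⟂ VN, so VN runs at -77.4°; with |VN| = 25.6, N = (15.2, -31.1). Then |SN| = |N − S| = 34.6.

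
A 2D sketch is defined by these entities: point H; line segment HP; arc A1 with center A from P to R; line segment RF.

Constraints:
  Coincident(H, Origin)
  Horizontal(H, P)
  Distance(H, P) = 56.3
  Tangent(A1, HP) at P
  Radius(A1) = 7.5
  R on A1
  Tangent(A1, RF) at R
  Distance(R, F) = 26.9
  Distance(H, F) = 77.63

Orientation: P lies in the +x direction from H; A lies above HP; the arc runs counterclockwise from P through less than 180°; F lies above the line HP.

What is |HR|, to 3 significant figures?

63.7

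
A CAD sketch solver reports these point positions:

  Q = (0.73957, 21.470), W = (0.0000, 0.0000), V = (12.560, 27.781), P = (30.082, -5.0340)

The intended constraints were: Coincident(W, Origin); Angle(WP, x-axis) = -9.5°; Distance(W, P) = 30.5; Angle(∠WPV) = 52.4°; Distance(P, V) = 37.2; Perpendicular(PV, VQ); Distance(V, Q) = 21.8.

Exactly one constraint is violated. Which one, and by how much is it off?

Distance(V, Q) = 21.8 — off by 8.40.

W = (0.00, 0.00) ✓; WP at -9.500° ✓; |WP| = 30.50 ✓; ∠WPV = 52.40° ✓; |PV| = 37.20 ✓; ∠(PV, VQ) = 90.00° ✓; |VQ| = 13.40 ✗.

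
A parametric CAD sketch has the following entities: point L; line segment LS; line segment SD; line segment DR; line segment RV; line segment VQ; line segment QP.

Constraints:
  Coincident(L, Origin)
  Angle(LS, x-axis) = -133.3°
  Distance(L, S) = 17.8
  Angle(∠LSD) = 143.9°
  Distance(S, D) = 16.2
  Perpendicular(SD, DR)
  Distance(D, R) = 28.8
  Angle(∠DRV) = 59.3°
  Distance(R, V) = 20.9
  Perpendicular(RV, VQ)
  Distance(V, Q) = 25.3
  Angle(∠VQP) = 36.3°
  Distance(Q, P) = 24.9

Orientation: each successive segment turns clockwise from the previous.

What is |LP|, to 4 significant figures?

29.92

L is at the origin; LS runs at -133.3° with length 17.8, so S = (-12.21, -12.95). ∠LSD = 143.9° gives SD at -169.4° from the x-axis; with |SD| = 16.2, D = (-28.13, -15.93). SD ⟂ DR, so DR runs at 100.6°; with |DR| = 28.8, R = (-33.43, 12.37). ∠DRV = 59.3° gives RV at -20.10° from the x-axis; with |RV| = 20.9, V = (-13.80, 5.192). RV is perpendicular to VQ, so VQ runs at -110.1°; with |VQ| = 25.3, Q = (-22.50, -18.57). ∠VQP = 36.3° gives QP at 106.2° from the x-axis; with |QP| = 24.9, P = (-29.44, 5.344). Then |LP| = |P − L| = 29.92.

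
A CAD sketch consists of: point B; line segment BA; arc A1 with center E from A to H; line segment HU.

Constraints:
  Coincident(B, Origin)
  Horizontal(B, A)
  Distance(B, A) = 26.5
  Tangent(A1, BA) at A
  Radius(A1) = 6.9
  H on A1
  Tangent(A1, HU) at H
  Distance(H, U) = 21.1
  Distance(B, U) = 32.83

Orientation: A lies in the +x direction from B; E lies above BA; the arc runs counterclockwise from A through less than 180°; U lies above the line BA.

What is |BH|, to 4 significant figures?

33.73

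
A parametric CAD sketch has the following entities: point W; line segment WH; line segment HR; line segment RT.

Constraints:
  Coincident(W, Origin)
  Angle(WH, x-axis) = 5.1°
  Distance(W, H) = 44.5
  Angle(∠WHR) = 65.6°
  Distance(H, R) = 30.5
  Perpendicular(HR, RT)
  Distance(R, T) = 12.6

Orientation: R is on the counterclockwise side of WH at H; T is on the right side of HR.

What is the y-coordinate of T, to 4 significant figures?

36.71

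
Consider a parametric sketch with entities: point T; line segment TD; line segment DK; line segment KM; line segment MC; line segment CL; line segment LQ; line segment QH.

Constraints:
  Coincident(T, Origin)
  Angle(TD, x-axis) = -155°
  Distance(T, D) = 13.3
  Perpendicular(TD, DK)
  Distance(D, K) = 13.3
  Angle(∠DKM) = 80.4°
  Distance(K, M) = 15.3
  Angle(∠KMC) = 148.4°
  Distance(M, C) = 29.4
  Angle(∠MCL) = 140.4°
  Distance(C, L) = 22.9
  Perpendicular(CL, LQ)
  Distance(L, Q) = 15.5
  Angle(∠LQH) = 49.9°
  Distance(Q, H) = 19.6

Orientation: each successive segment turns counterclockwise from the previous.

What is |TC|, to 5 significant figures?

25.412

∠DKM = 80.4° gives KM at 34.600° from the x-axis; with |KM| = 15.3, M = (6.1609, -8.9867). ∠KMC = 148.4° gives MC at 66.200° from the x-axis; with |MC| = 29.4, C = (18.025, 17.913). Then |TC| = |C − T| = 25.412.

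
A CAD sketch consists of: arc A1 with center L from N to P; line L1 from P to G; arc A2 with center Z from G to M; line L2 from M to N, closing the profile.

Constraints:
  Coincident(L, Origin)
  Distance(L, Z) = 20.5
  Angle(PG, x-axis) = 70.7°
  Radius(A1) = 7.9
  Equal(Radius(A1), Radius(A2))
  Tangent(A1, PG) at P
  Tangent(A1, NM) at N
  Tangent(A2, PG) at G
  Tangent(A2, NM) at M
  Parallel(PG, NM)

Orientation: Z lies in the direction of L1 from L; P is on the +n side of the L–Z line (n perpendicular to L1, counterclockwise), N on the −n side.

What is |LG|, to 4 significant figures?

21.97

The slot axis is L1's direction at 70.7°, so u = (cos 70.7°, sin 70.7°) = (0.3305, 0.9438) and n = (−sin 70.7°, cos 70.7°) = (-0.9438, 0.3305). L is at the origin and Z lies 20.5 along u from L, so Z = 20.5·u = (6.776, 19.35). Tangency of A1 to both parallel lines with radius 7.9 puts P and N at L ± 7.9·n: P = (-7.456, 2.611), N = (7.456, -2.611). Equal radii place G and M the same way about Z: G = Z + 7.9·n = (-0.6805, 21.96), M = Z − 7.9·n = (14.23, 16.74). Then |LG| = |G − L| = 21.97.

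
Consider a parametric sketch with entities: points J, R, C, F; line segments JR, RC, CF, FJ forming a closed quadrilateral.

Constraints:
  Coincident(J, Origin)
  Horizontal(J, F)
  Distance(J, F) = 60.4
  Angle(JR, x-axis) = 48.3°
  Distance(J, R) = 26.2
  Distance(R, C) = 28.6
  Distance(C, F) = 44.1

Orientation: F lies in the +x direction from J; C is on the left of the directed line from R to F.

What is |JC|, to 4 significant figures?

54.70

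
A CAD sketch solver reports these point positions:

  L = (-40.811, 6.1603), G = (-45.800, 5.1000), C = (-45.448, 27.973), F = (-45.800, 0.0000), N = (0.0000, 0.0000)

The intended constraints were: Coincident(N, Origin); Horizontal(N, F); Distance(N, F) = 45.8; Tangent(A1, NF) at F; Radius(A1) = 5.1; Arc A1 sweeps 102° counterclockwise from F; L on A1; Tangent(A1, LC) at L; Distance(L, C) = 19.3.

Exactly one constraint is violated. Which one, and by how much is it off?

Distance(L, C) = 19.3 — off by 3.00.

N = (0.00, 0.00) ✓; N.y = 0.00, F.y = 0.00 ✓; |NF| = 45.80 ✓; ∠(GF, FN) = 90.00° ✓; |GF| = 5.100 ✓; bearing(G→L) − bearing(G→F) = 102.0° ✓; |GL| = 5.100 ✓; ∠(GL, LC) = 90.00° ✓; |LC| = 22.30 ✗.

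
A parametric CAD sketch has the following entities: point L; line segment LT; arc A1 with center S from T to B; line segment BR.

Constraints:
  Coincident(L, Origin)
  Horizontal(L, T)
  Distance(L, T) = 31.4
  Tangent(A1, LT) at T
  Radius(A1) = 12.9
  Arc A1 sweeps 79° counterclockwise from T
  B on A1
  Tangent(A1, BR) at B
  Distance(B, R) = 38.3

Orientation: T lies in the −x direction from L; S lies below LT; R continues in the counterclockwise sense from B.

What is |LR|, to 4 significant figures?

70.33

L is at the origin; L and T share the same y with |LT| = 31.4 and T on the −x side, so T = (-31.40, 0.000). Tangency of A1 to LT means the radius ST is perpendicular to LT, so S = T + (0, -12.9) = (-31.40, -12.90). On A1, T sits at bearing 90° from S; a 79° counterclockwise sweep puts B at bearing 169°, so B = S + 12.9·(cos 169°, sin 169°) = (-44.06, -10.44). A1 meets BR tangentially, so SB is at right angles to BR, so BR runs along (−sin 169°, cos 169°); with |BR| = 38.3, R = (-51.37, -48.03). Then |LR| = |R − L| = 70.33.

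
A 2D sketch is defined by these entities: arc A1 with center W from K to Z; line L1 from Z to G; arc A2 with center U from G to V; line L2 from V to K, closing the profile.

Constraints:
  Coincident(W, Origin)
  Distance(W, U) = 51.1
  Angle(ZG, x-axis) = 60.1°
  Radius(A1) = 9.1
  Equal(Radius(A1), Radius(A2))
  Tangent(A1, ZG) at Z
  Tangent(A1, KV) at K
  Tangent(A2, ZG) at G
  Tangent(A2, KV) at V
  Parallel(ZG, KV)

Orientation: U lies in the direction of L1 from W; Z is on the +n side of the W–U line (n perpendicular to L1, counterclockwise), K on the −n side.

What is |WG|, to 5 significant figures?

51.904

The slot axis is L1's direction at 60.1°, so u = (cos 60.1°, sin 60.1°) = (0.49849, 0.86690) and n = (−sin 60.1°, cos 60.1°) = (-0.86690, 0.49849). W is at the origin and U lies 51.1 along u from W, so U = 51.1·u = (25.473, 44.298). Tangency of A1 to both parallel lines with radius 9.1 puts Z and K at W ± 9.1·n: Z = (-7.8888, 4.5362), K = (7.8888, -4.5362). Equal radii place G and V the same way about U: G = U + 9.1·n = (17.584, 48.835), V = U − 9.1·n = (33.361, 39.762). Then |WG| = |G − W| = 51.904.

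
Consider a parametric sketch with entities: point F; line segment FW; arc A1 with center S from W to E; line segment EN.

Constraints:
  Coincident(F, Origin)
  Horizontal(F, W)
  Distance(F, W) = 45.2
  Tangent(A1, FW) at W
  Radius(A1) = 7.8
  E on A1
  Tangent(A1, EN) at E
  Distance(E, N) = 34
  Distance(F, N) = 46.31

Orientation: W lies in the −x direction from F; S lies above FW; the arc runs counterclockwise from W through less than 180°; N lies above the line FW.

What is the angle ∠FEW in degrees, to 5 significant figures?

136.19°

F is at the origin; F and W share the same y with |FW| = 45.2 and W on the −x side, so W = (-45.200, 0.0000). Since A1 is tangent to FW there, SW ⟂ FW, so S = W + (0, 7.8) = (-45.200, 7.8000). Since SE ⟂ EN (tangency), |SN| = √(7.8² + 34.0²) = 34.883 regardless of where E sits on A1. So N lies on both circle(F, 46.31) and circle(S, 34.883); the above-FW intersection is N = (-27.049, 37.589). E is the foot of the tangent from N: E = (-37.800, 5.3336).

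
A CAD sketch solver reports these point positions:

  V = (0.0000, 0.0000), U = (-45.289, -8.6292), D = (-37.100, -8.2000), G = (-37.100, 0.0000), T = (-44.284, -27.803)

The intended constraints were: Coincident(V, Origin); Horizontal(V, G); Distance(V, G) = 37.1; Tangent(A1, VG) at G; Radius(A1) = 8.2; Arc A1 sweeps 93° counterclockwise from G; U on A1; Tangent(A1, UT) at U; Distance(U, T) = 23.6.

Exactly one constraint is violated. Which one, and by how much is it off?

Distance(U, T) = 23.6 — off by 4.40.

V = (0.00, 0.00) ✓; V.y = 0.00, G.y = 0.00 ✓; |VG| = 37.10 ✓; ∠(DG, GV) = 90.00° ✓; |DG| = 8.200 ✓; bearing(D→U) − bearing(D→G) = 93.00° ✓; |DU| = 8.200 ✓; ∠(DU, UT) = 90.00° ✓; |UT| = 19.20 ✗.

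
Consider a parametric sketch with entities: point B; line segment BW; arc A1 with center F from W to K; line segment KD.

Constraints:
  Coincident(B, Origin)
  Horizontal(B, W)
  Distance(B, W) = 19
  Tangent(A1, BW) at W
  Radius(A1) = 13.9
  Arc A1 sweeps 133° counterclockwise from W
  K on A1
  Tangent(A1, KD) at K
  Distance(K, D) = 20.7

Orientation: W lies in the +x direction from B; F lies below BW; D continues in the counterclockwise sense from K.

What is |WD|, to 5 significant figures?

38.721

On A1, W sits at bearing 90° from F; a 133° counterclockwise sweep puts K at bearing 223°, so K = F + 13.9·(cos 223°, sin 223°) = (8.8342, -23.380). Tangency of A1 to KD means the radius FK is perpendicular to KD, so KD runs along (−sin 223°, cos 223°); with |KD| = 20.7, D = (22.952, -38.519). Then |WD| = |D − W| = 38.721.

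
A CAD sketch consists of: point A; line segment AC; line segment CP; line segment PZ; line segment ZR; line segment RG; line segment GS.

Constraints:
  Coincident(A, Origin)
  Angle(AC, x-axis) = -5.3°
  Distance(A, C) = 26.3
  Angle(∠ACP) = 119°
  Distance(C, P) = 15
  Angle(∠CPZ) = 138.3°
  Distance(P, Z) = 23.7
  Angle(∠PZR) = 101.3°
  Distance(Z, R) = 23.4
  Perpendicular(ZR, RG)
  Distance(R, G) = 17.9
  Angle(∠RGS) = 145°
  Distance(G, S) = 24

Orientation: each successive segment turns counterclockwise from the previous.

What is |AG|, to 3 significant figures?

18.6

∠PZR = 101.3° gives ZR at 176° from the x-axis; with |ZR| = 23.4, R = (8.24, 35.1). The perpendicularity gives RG at right angles to ZR, so RG runs at -93.9°; with |RG| = 17.9, G = (7.02, 17.2). Then |AG| = |G − A| = 18.6.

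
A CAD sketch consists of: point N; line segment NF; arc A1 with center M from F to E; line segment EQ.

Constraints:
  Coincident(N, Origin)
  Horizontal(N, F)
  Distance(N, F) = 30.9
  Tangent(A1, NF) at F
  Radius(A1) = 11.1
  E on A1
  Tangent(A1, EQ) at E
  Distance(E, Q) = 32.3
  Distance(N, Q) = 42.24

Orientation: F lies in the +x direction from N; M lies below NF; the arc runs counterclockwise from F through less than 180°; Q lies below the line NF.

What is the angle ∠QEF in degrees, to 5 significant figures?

141.32°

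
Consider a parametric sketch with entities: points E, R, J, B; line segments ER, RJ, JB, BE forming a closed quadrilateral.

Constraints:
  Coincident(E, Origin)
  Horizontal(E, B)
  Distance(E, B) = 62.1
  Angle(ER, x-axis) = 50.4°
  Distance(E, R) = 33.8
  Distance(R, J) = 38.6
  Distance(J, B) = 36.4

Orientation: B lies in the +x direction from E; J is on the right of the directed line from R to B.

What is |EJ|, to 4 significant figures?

30.26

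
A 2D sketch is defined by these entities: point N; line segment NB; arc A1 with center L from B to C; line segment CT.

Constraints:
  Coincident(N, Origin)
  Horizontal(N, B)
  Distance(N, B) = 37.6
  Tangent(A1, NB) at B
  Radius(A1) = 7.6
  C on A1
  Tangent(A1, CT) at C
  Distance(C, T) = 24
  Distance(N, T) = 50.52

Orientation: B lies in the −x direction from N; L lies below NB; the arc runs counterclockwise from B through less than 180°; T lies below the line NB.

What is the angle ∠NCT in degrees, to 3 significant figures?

86.5°

Checks: N = (0.00, 0.00) ✓; ∠(LB, BN) = 90.00° ✓; |LC| = 7.600 ✓; ∠(LC, CT) = 90.00° ✓; |CT| = 24.00 ✓; |NT| = 50.52 ✓.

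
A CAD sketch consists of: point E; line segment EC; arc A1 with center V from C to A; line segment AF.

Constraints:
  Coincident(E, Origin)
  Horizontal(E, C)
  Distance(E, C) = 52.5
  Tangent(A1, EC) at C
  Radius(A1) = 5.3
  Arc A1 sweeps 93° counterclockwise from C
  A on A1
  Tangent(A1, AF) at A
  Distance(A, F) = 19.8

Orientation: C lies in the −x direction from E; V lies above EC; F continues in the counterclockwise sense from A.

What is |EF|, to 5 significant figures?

54.498

On A1, C sits at bearing -90° from V; a 93° counterclockwise sweep puts A at bearing 3°, so A = V + 5.3·(cos 3°, sin 3°) = (-47.207, 5.5774). The tangent condition forces VA to be normal to AF, so AF runs along (−sin 3°, cos 3°); with |AF| = 19.8, F = (-48.244, 25.350). Then |EF| = |F − E| = 54.498.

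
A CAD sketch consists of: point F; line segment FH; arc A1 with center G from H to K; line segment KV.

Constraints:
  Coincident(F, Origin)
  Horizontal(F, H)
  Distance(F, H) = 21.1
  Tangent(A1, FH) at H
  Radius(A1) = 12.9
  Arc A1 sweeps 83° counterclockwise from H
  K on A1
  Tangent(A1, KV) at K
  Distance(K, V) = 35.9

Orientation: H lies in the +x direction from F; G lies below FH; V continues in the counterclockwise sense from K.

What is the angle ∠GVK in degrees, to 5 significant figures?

19.765°

F is at the origin; F and H share the same y with |FH| = 21.1 and H on the +x side, so H = (21.100, 0.0000). Tangency of A1 to FH means the radius GH is perpendicular to FH, so G = H + (0, -12.9) = (21.100, -12.900). On A1, H sits at bearing 90° from G; an 83° counterclockwise sweep puts K at bearing 173°, so K = G + 12.9·(cos 173°, sin 173°) = (8.2962, -11.328). Since A1 is tangent to KV there, GK ⟂ KV, so KV runs along (−sin 173°, cos 173°); with |KV| = 35.9, V = (3.9210, -46.960). Then cos ∠GVK = VG·VK / (|VG||VK|), giving 19.765°.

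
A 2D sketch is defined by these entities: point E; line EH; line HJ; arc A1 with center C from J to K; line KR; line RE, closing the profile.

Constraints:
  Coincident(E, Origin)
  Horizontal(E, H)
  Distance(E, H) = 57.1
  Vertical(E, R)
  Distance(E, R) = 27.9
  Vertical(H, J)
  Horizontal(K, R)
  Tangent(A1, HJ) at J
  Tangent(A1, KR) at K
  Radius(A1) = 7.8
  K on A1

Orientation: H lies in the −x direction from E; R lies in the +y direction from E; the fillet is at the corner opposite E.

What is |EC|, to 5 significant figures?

53.240

E and R share the same x with |ER| = 27.9 and R on the +y side, so R = (0.0000, 27.900). The virtual corner opposite E is at (-57.100, 27.900). A1 meets HJ tangentially, so CJ is at right angles to HJ and tangency of A1 to KR means the radius CK is perpendicular to KR, with radius 7.8, so the center C sits 7.8 in from both sides at C = (-49.300, 20.100). Then |EC| = |C − E| = 53.240.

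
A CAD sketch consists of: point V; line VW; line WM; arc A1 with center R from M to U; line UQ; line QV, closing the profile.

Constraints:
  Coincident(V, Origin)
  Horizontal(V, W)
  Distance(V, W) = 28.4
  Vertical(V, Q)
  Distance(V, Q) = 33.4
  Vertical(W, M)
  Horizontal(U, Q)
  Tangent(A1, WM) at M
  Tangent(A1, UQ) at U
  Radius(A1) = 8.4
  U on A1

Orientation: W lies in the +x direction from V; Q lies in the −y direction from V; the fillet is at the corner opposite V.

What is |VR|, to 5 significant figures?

32.016

V and Q share the same x with |VQ| = 33.4 and Q on the −y side, so Q = (0.0000, -33.400). The virtual corner opposite V is at (28.400, -33.400). The tangent condition forces RM to be normal to WM and A1 meets UQ tangentially, so RU is at right angles to UQ, with radius 8.4, so the center R sits 8.4 in from both sides at R = (20.000, -25.000). Then |VR| = |R − V| = 32.016.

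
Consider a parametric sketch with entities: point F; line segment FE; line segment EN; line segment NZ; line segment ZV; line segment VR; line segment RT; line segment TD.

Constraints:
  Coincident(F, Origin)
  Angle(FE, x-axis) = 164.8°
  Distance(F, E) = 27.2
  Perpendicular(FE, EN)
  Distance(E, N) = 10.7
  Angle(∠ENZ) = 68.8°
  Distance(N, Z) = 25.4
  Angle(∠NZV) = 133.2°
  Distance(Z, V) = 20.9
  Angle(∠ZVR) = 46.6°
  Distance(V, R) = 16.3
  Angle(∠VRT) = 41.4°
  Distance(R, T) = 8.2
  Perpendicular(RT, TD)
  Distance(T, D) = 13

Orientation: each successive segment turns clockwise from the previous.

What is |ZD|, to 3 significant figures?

23.3

F is at the origin; FE runs at 164.8° with length 27.2, so E = (-26.2, 7.13). FE ⟂ EN, so EN runs at 74.8°; with |EN| = 10.7, N = (-23.4, 17.5). ∠ENZ = 68.8° gives NZ at -36.4° from the x-axis; with |NZ| = 25.4, Z = (-3.00, 2.38). ∠NZV = 133.2° gives ZV at -83.2° from the x-axis; with |ZV| = 20.9, V = (-0.524, -18.4). ∠ZVR = 46.6° gives VR at 143° from the x-axis; with |VR| = 16.3, R = (-13.6, -8.65). ∠VRT = 41.4° gives RT at 4.80° from the x-axis; with |RT| = 8.2, T = (-5.44, -7.96). The perpendicularity gives TD at right angles to RT, so TD runs at -85.2°; with |TD| = 13.0, D = (-4.35, -20.9). Then |ZD| = |D − Z| = 23.3.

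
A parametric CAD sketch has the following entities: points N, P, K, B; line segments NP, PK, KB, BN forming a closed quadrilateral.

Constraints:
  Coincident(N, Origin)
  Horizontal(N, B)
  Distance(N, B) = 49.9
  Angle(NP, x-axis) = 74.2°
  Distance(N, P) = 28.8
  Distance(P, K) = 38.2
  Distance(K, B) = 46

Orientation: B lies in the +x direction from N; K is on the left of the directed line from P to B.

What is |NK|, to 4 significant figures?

61.60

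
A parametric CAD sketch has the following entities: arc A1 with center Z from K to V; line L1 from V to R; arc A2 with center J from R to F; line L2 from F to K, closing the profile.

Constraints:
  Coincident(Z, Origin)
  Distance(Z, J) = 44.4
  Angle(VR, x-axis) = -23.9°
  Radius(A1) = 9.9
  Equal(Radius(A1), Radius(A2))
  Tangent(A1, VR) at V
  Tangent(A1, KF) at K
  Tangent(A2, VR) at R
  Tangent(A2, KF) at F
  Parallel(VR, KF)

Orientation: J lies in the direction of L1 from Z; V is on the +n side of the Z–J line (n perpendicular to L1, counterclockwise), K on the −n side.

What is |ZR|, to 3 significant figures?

45.5

The slot axis is L1's direction at -23.9°, so u = (cos -23.9°, sin -23.9°) = (0.914, -0.405) and n = (−sin -23.9°, cos -23.9°) = (0.405, 0.914). Z is at the origin and J lies 44.4 along u from Z, so J = 44.4·u = (40.6, -18.0). Tangency of A1 to both parallel lines with radius 9.9 puts V and K at Z ± 9.9·n: V = (4.01, 9.05), K = (-4.01, -9.05). Equal radii place R and F the same way about J: R = J + 9.9·n = (44.6, -8.94), F = J − 9.9·n = (36.6, -27.0). Then |ZR| = |R − Z| = 45.5.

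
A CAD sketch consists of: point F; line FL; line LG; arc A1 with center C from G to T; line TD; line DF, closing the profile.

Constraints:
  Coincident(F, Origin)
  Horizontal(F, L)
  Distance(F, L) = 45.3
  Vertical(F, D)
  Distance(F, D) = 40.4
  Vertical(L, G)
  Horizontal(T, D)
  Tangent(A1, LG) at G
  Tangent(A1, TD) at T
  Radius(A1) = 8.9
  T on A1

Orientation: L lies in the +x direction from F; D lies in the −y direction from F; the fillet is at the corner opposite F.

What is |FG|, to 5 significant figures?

55.176

The virtual corner opposite F is at (45.300, -40.400). The tangent condition forces CG to be normal to LG and since A1 is tangent to TD there, CT ⟂ TD, with radius 8.9, so the center C sits 8.9 in from both sides at C = (36.400, -31.500). That places the tangent points at G = (45.300, -31.500) on LG and T = (36.400, -40.400) on TD. Then |FG| = |G − F| = 55.176.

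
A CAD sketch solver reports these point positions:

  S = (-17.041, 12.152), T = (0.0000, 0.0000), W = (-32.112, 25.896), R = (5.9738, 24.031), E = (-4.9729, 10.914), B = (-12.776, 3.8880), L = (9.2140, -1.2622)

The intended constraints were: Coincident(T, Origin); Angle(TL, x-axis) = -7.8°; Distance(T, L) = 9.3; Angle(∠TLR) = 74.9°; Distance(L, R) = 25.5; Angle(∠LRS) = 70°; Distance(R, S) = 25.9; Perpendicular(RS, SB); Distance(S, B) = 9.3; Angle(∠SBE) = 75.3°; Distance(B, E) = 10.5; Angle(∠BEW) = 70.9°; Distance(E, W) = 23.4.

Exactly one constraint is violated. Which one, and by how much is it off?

Distance(E, W) = 23.4 — off by 7.60.

T = (0.00, 0.00) ✓; TL at -7.800° ✓; |TL| = 9.300 ✓; ∠TLR = 74.90° ✓; |LR| = 25.50 ✓; ∠LRS = 70.00° ✓; |RS| = 25.90 ✓; ∠(RS, SB) = 90.00° ✓; |SB| = 9.300 ✓; ∠SBE = 75.30° ✓; |BE| = 10.50 ✓; ∠BEW = 70.90° ✓; |EW| = 31.00 ✗.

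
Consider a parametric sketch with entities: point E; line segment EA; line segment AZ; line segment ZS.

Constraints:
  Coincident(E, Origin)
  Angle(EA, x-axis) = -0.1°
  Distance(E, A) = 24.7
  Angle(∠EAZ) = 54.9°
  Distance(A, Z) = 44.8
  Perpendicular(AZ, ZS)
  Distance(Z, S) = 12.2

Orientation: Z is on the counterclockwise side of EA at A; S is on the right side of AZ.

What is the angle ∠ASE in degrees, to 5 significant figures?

31.413°

E is at the origin; EA runs at -0.1° with length 24.7, so A = 24.7·(cos -0.1°, sin -0.1°) = (24.700, -0.043110). ∠EAZ = 54.9°, so AZ runs at -0.1° + (180° − 54.9°) = 125.00° from the x-axis; with |AZ| = 44.8, Z = A + 44.8·(cos 125.00°, sin 125.00°) = (-0.99626, 36.655). AZ ⟂ ZS; with |ZS| = 12.2 on the right of AZ, S = Z + 12.2·(0.81915, 0.57358) = (8.9974, 43.653). Then cos ∠ASE = SA·SE / (|SA||SE|), giving 31.413°.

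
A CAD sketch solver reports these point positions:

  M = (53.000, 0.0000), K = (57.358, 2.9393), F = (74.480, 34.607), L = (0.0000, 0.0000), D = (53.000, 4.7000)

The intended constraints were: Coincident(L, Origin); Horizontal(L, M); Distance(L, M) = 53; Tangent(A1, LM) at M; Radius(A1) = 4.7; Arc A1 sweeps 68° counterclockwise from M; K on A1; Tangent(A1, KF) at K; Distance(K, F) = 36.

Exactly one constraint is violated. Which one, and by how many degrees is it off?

Tangent(A1, KF) at K — off by 6.40°.

L = (0.00, 0.00) ✓; L.y = 0.00, M.y = 0.00 ✓; |LM| = 53.00 ✓; ∠(DM, ML) = 90.00° ✓; |DM| = 4.700 ✓; bearing(D→K) − bearing(D→M) = 68.00° ✓; |DK| = 4.700 ✓; ∠(DK, KF) = 96.40° ✗; |KF| = 36.00 ✓.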